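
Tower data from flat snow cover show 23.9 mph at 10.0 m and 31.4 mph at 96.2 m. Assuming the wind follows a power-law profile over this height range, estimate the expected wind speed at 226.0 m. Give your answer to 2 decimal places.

First find α: α = ln(V₂/V₁)/ln(z₂/z₁) = ln(31.4/23.9)/ln(96.2/10.0) = 0.27293/2.26384 = 0.1206
Extrapolate from 96.2 m to 226.0 m: V₃ = 31.4 × (226.0/96.2)^0.1206 = 31.4 × 1.1085 = 34.8056 mph

34.81 mph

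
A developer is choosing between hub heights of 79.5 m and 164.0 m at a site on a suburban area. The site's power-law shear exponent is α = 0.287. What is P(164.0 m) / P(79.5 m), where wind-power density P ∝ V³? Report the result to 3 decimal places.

Speed ratio: V_B/V_A = (z_B/z_A)^α = (164.0/79.5)^0.287 = (2.0629)^0.287 = 1.23099
Power-density ratio: P_B/P_A = (V_B/V_A)³ = (1.23099)³ = 1.86537

1.865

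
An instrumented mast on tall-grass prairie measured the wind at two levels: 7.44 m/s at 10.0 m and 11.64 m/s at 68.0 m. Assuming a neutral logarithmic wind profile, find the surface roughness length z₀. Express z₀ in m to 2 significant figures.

z₀ ≈ 0.34 m

Log law: V(z) ∝ ln(z/z₀). With r = V₁/V₂ = 7.44/11.64 = 0.63918,
r · ln(z₂/z₀) = ln(z₁/z₀) ⇒ ln z₀ = (ln z₁ − r·ln z₂)/(1 − r)
ln z₀ = (2.30259 − 0.63918×4.21951) / 0.36082 = -1.0931
z₀ = exp(-1.0931) = 0.3352 m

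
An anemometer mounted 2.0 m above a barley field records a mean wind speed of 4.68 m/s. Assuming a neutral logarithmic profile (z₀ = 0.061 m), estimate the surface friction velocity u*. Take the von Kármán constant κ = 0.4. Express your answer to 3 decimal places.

Log law: V(z) = (u*/κ) · ln(z/z₀) ⇒ u* = κ · V / ln(z/z₀)
u* = 0.4 × 4.68 / ln(2.0/0.061) = 0.4 × 4.68 / 3.4900
   = 1.8720 / 3.4900 = 0.5364 m/s

u* ≈ 0.536 m/s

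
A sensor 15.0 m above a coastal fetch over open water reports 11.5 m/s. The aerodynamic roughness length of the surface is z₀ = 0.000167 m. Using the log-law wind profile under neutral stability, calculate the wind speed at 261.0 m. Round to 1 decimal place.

14.4 m/s

Log law: V(z) ∝ ln(z/z₀), so V₂/V₁ = ln(z₂/z₀) / ln(z₁/z₀).
ln(261.0/0.000167) = 14.2620, ln(15.0/0.000167) = 11.4056
V₂ = 11.5 × 14.2620/11.4056 = 11.5 × 1.2504 = 14.3801 m/s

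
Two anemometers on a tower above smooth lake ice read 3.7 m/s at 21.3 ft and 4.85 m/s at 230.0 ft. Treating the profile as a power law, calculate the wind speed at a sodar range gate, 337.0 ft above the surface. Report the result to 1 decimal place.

First find α: α = ln(V₂/V₁)/ln(z₂/z₁) = ln(4.85/3.7)/ln(230.0/21.3) = 0.27065/2.37937 = 0.1137
Extrapolate from 230.0 ft to 337.0 ft: V₃ = 4.85 × (337.0/230.0)^0.1137 = 4.85 × 1.0444 = 5.0654 m/s

5.1 m/s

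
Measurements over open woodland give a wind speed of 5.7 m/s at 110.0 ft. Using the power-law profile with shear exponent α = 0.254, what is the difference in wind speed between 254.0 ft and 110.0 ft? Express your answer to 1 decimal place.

1.3 m/s

Power law: V₂ = V₁ · (z₂/z₁)^α = 5.7 × (2.3091)^0.254 = 7.0500 m/s
ΔV = 7.0500 − 5.7 = 1.3500 m/s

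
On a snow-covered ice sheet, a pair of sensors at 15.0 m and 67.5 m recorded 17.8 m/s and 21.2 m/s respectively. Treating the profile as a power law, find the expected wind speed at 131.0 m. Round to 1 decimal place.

22.9 m/s

First find α: α = ln(V₂/V₁)/ln(z₂/z₁) = ln(21.2/17.8)/ln(67.5/15.0) = 0.17480/1.50408 = 0.1162
Extrapolate from 67.5 m to 131.0 m: V₃ = 21.2 × (131.0/67.5)^0.1162 = 21.2 × 1.0801 = 22.8983 m/s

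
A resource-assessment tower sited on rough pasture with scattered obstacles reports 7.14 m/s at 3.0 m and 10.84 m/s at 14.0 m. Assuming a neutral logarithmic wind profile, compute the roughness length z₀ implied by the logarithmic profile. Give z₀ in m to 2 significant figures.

Log law: V(z) ∝ ln(z/z₀). With r = V₁/V₂ = 7.14/10.84 = 0.65867,
r · ln(z₂/z₀) = ln(z₁/z₀) ⇒ ln z₀ = (ln z₁ − r·ln z₂)/(1 − r)
ln z₀ = (1.09861 − 0.65867×2.63906) / 0.34133 = -1.8740
z₀ = exp(-1.8740) = 0.1535 m

z₀ ≈ 0.15 m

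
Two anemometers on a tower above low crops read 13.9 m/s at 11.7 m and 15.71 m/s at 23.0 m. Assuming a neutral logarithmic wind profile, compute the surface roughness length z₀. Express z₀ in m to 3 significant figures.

z₀ ≈ 0.0651 m

Log law: V(z) ∝ ln(z/z₀). With r = V₁/V₂ = 13.9/15.71 = 0.88479,
r · ln(z₂/z₀) = ln(z₁/z₀) ⇒ ln z₀ = (ln z₁ − r·ln z₂)/(1 − r)
ln z₀ = (2.45959 − 0.88479×3.13549) / 0.11521 = -2.7311
z₀ = exp(-2.7311) = 0.06515 m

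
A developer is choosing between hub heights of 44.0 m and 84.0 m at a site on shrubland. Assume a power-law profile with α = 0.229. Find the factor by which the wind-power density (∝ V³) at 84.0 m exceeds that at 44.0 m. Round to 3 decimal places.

Speed ratio: V_B/V_A = (z_B/z_A)^α = (84.0/44.0)^0.229 = (1.9091)^0.229 = 1.15960
Power-density ratio: P_B/P_A = (V_B/V_A)³ = (1.15960)³ = 1.55929

1.559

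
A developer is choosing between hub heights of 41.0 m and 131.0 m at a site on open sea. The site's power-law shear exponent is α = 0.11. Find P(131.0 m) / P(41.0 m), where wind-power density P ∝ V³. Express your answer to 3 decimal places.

Speed ratio: V_B/V_A = (z_B/z_A)^α = (131.0/41.0)^0.11 = (3.1951)^0.11 = 1.13630
Power-density ratio: P_B/P_A = (V_B/V_A)³ = (1.13630)³ = 1.46717

1.467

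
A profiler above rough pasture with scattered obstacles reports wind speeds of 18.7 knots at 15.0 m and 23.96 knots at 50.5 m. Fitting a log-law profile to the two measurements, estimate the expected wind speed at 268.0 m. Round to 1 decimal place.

Log law: V ∝ ln(z/z₀). From the pair, with r = V₁/V₂ = 0.78047,
ln z₀ = (ln z₁ − r·ln z₂)/(1 − r) = (2.7081 − 0.78047×3.9220)/0.21953 = -1.6076 → z₀ = 0.2004 m
V₃ = V₁ · ln(z₃/z₀)/ln(z₁/z₀) = 18.7 × 7.1986/4.3157 = 31.1919 knots

31.2 knots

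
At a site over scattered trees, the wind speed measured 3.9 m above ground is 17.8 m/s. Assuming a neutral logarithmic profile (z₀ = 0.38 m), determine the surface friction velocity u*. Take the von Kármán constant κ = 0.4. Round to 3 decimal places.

Log law: V(z) = (u*/κ) · ln(z/z₀) ⇒ u* = κ · V / ln(z/z₀)
u* = 0.4 × 17.8 / ln(3.9/0.38) = 0.4 × 17.8 / 2.3286
   = 7.1200 / 2.3286 = 3.0577 m/s

u* ≈ 3.058 m/s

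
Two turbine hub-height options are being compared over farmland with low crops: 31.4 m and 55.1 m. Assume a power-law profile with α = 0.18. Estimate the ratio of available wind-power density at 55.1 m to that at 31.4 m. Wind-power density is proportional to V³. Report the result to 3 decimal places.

Speed ratio: V_B/V_A = (z_B/z_A)^α = (55.1/31.4)^0.18 = (1.7548)^0.18 = 1.10652
Power-density ratio: P_B/P_A = (V_B/V_A)³ = (1.10652)³ = 1.35481

1.355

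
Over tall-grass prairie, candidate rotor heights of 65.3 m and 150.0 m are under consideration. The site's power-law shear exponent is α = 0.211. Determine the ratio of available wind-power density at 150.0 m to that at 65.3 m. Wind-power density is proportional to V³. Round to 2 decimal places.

Speed ratio: V_B/V_A = (z_B/z_A)^α = (150.0/65.3)^0.211 = (2.2971)^0.211 = 1.19181
Power-density ratio: P_B/P_A = (V_B/V_A)³ = (1.19181)³ = 1.69288

1.69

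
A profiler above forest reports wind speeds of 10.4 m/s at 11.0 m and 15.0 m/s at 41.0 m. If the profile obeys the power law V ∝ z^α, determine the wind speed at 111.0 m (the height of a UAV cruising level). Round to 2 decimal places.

19.79 m/s

First find α: α = ln(V₂/V₁)/ln(z₂/z₁) = ln(15.0/10.4)/ln(41.0/11.0) = 0.36624/1.31568 = 0.2784
Extrapolate from 41.0 m to 111.0 m: V₃ = 15.0 × (111.0/41.0)^0.2784 = 15.0 × 1.3195 = 19.7923 m/s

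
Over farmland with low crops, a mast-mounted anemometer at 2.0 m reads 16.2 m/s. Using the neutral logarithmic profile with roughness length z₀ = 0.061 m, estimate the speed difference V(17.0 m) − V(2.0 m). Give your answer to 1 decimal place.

9.9 m/s

Log law: V₂ = V₁ · ln(z₂/z₀)/ln(z₁/z₀) = 16.2 × 5.6301/3.4900 = 26.1338 m/s
ΔV = 26.1338 − 16.2 = 9.9338 m/s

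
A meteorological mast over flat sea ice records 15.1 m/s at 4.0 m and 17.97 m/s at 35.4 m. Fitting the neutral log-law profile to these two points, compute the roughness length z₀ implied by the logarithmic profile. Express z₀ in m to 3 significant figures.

z₀ ≈ 0.0000417 m

Log law: V(z) ∝ ln(z/z₀). With r = V₁/V₂ = 15.1/17.97 = 0.84029,
r · ln(z₂/z₀) = ln(z₁/z₀) ⇒ ln z₀ = (ln z₁ − r·ln z₂)/(1 − r)
ln z₀ = (1.38629 − 0.84029×3.56671) / 0.15971 = -10.0856
z₀ = exp(-10.0856) = 0.00004168 m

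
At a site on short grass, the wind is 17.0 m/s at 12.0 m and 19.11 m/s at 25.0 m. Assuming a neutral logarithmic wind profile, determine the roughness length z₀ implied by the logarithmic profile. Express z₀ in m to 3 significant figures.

Log law: V(z) ∝ ln(z/z₀). With r = V₁/V₂ = 17.0/19.11 = 0.88959,
r · ln(z₂/z₀) = ln(z₁/z₀) ⇒ ln z₀ = (ln z₁ − r·ln z₂)/(1 − r)
ln z₀ = (2.48491 − 0.88959×3.21888) / 0.11041 = -3.4286
z₀ = exp(-3.4286) = 0.03243 m

z₀ ≈ 0.0324 m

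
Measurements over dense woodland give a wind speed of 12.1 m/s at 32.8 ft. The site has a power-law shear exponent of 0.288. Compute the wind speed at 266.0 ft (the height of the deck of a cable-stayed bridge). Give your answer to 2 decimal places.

22.11 m/s

Power-law profile: V₂ = V₁ · (z₂/z₁)^α
V₂ = 12.1 × (266.0/32.8)^0.288 = 12.1 × (8.1098)^0.288
    = 12.1 × 1.8272 = 22.1095 m/s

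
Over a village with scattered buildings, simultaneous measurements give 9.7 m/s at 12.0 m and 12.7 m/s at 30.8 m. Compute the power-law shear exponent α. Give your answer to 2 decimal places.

α ≈ 0.29

Power law: V₂/V₁ = (z₂/z₁)^α ⇒ α = ln(V₂/V₁) / ln(z₂/z₁)
α = ln(12.7/9.7) / ln(30.8/12.0) = ln(1.3093) / ln(2.5667)
  = 0.26948 / 0.94261 = 0.28588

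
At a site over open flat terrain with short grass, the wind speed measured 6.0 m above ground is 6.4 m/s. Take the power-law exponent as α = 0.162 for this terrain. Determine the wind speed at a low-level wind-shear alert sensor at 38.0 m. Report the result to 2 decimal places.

8.63 m/s

Power-law profile: V₂ = V₁ · (z₂/z₁)^α
V₂ = 6.4 × (38.0/6.0)^0.162 = 6.4 × (6.3333)^0.162
    = 6.4 × 1.3485 = 8.6307 m/s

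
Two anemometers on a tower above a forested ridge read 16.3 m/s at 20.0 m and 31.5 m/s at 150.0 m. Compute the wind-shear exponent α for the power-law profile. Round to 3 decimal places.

Power law: V₂/V₁ = (z₂/z₁)^α ⇒ α = ln(V₂/V₁) / ln(z₂/z₁)
α = ln(31.5/16.3) / ln(150.0/20.0) = ln(1.9325) / ln(7.5000)
  = 0.65882 / 2.01490 = 0.32697

α ≈ 0.327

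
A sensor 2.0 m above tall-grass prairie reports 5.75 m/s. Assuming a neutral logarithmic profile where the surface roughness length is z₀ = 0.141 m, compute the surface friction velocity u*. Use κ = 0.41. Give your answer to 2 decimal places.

u* ≈ 0.89 m/s

Log law: V(z) = (u*/κ) · ln(z/z₀) ⇒ u* = κ · V / ln(z/z₀)
u* = 0.41 × 5.75 / ln(2.0/0.141) = 0.41 × 5.75 / 2.6521
   = 2.3575 / 2.6521 = 0.8889 m/s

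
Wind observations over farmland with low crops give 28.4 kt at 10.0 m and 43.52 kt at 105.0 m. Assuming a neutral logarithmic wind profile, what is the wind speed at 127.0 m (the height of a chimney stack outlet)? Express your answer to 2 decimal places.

Log law: V ∝ ln(z/z₀). From the pair, with r = V₁/V₂ = 0.65257,
ln z₀ = (ln z₁ − r·ln z₂)/(1 − r) = (2.3026 − 0.65257×4.6540)/0.34743 = -2.1140 → z₀ = 0.1208 m
V₃ = V₁ · ln(z₃/z₀)/ln(z₁/z₀) = 28.4 × 6.9582/4.4166 = 44.7432 kt

44.74 kt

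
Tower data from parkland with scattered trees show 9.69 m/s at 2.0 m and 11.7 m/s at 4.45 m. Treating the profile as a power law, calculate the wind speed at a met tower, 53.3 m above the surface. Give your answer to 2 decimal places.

21.01 m/s

First find α: α = ln(V₂/V₁)/ln(z₂/z₁) = ln(11.7/9.69)/ln(4.45/2.0) = 0.18849/0.79976 = 0.2357
Extrapolate from 4.45 m to 53.3 m: V₃ = 11.7 × (53.3/4.45)^0.2357 = 11.7 × 1.7954 = 21.0061 m/s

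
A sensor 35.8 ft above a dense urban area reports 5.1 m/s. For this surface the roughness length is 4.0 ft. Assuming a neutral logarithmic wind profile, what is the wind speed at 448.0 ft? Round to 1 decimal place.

Log law: V(z) ∝ ln(z/z₀), so V₂/V₁ = ln(z₂/z₀) / ln(z₁/z₀).
ln(448.0/4.0) = 4.7185, ln(35.8/4.0) = 2.1917
V₂ = 5.1 × 4.7185/2.1917 = 5.1 × 2.1529 = 10.9800 m/s

11.0 m/s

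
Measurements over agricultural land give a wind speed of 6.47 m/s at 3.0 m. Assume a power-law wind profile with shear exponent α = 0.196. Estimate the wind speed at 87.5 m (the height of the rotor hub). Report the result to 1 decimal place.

12.5 m/s

Power-law profile: V₂ = V₁ · (z₂/z₁)^α
V₂ = 6.47 × (87.5/3.0)^0.196 = 6.47 × (29.1667)^0.196
    = 6.47 × 1.9369 = 12.5320 m/s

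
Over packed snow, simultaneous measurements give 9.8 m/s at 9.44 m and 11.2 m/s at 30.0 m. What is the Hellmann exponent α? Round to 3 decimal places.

Power law: V₂/V₁ = (z₂/z₁)^α ⇒ α = ln(V₂/V₁) / ln(z₂/z₁)
α = ln(11.2/9.8) / ln(30.0/9.44) = ln(1.1429) / ln(3.1780)
  = 0.13353 / 1.15624 = 0.11549

α ≈ 0.115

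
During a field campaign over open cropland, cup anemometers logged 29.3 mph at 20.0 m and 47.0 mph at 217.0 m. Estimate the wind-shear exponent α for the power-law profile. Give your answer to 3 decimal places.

α ≈ 0.198

Power law: V₂/V₁ = (z₂/z₁)^α ⇒ α = ln(V₂/V₁) / ln(z₂/z₁)
α = ln(47.0/29.3) / ln(217.0/20.0) = ln(1.6041) / ln(10.8500)
  = 0.47256 / 2.38417 = 0.19821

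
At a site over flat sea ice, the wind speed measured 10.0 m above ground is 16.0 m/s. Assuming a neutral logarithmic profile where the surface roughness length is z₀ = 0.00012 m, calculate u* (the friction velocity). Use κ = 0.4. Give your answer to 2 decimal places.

Log law: V(z) = (u*/κ) · ln(z/z₀) ⇒ u* = κ · V / ln(z/z₀)
u* = 0.4 × 16.0 / ln(10.0/0.00012) = 0.4 × 16.0 / 11.3306
   = 6.4000 / 11.3306 = 0.5648 m/s

u* ≈ 0.56 m/s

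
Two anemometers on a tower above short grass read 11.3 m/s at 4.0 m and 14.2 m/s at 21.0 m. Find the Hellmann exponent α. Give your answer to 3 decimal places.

Power law: V₂/V₁ = (z₂/z₁)^α ⇒ α = ln(V₂/V₁) / ln(z₂/z₁)
α = ln(14.2/11.3) / ln(21.0/4.0) = ln(1.2566) / ln(5.2500)
  = 0.22844 / 1.65823 = 0.13776

α ≈ 0.138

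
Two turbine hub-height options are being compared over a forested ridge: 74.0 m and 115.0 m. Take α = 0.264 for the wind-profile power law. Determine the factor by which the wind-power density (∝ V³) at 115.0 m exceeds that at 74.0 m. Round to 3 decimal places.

Speed ratio: V_B/V_A = (z_B/z_A)^α = (115.0/74.0)^0.264 = (1.5541)^0.264 = 1.12343
Power-density ratio: P_B/P_A = (V_B/V_A)³ = (1.12343)³ = 1.41789

1.418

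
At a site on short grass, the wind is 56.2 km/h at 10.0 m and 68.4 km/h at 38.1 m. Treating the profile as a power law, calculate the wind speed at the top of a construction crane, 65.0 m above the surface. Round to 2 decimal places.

73.98 km/h

First find α: α = ln(V₂/V₁)/ln(z₂/z₁) = ln(68.4/56.2)/ln(38.1/10.0) = 0.19646/1.33763 = 0.1469
Extrapolate from 38.1 m to 65.0 m: V₃ = 68.4 × (65.0/38.1)^0.1469 = 68.4 × 1.0816 = 73.9823 km/h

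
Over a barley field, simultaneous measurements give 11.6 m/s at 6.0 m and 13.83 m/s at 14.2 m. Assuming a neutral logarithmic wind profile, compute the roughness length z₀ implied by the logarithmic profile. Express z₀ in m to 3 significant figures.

z₀ ≈ 0.0679 m

Log law: V(z) ∝ ln(z/z₀). With r = V₁/V₂ = 11.6/13.83 = 0.83876,
r · ln(z₂/z₀) = ln(z₁/z₀) ⇒ ln z₀ = (ln z₁ − r·ln z₂)/(1 − r)
ln z₀ = (1.79176 − 0.83876×2.65324) / 0.16124 = -2.6895
z₀ = exp(-2.6895) = 0.06792 m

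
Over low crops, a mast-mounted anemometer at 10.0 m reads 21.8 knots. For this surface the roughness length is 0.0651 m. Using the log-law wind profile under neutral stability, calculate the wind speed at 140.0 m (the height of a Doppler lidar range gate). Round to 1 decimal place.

Log law: V(z) ∝ ln(z/z₀), so V₂/V₁ = ln(z₂/z₀) / ln(z₁/z₀).
ln(140.0/0.0651) = 7.6735, ln(10.0/0.0651) = 5.0344
V₂ = 21.8 × 7.6735/5.0344 = 21.8 × 1.5242 = 33.2276 knots

33.2 knots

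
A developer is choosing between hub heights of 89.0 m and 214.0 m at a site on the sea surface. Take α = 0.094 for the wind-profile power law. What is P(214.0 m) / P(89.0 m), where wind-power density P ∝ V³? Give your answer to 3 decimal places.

1.281

Speed ratio: V_B/V_A = (z_B/z_A)^α = (214.0/89.0)^0.094 = (2.4045)^0.094 = 1.08597
Power-density ratio: P_B/P_A = (V_B/V_A)³ = (1.08597)³ = 1.28070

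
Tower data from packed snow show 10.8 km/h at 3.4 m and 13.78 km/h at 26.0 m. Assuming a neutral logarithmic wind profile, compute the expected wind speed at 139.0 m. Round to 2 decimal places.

Log law: V ∝ ln(z/z₀). From the pair, with r = V₁/V₂ = 0.78374,
ln z₀ = (ln z₁ − r·ln z₂)/(1 − r) = (1.2238 − 0.78374×3.2581)/0.21626 = -6.1489 → z₀ = 0.002136 m
V₃ = V₁ · ln(z₃/z₀)/ln(z₁/z₀) = 10.8 × 11.0834/7.3727 = 16.2357 km/h

16.24 km/h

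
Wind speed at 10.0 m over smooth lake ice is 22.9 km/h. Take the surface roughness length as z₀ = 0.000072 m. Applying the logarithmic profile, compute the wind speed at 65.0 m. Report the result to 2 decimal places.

26.52 km/h

Log law: V(z) ∝ ln(z/z₀), so V₂/V₁ = ln(z₂/z₀) / ln(z₁/z₀).
ln(65.0/0.000072) = 13.7132, ln(10.0/0.000072) = 11.8414
V₂ = 22.9 × 13.7132/11.8414 = 22.9 × 1.1581 = 26.5199 km/h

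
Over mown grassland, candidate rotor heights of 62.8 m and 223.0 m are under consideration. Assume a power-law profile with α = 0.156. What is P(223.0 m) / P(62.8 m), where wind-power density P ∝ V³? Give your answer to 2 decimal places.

Speed ratio: V_B/V_A = (z_B/z_A)^α = (223.0/62.8)^0.156 = (3.5510)^0.156 = 1.21858
Power-density ratio: P_B/P_A = (V_B/V_A)³ = (1.21858)³ = 1.80951

1.81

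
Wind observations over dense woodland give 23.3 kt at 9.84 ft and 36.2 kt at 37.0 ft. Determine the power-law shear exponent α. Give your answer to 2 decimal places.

α ≈ 0.33

Power law: V₂/V₁ = (z₂/z₁)^α ⇒ α = ln(V₂/V₁) / ln(z₂/z₁)
α = ln(36.2/23.3) / ln(37.0/9.84) = ln(1.5536) / ln(3.7602)
  = 0.44061 / 1.32446 = 0.33267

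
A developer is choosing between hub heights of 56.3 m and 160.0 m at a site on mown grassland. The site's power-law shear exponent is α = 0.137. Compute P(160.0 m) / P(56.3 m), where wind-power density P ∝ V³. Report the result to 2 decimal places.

Speed ratio: V_B/V_A = (z_B/z_A)^α = (160.0/56.3)^0.137 = (2.8419)^0.137 = 1.15384
Power-density ratio: P_B/P_A = (V_B/V_A)³ = (1.15384)³ = 1.53615

1.54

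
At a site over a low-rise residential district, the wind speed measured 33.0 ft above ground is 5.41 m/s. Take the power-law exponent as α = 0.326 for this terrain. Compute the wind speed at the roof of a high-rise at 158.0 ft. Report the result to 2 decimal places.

Power-law profile: V₂ = V₁ · (z₂/z₁)^α
V₂ = 5.41 × (158.0/33.0)^0.326 = 5.41 × (4.7879)^0.326
    = 5.41 × 1.6662 = 9.0141 m/s

9.01 m/s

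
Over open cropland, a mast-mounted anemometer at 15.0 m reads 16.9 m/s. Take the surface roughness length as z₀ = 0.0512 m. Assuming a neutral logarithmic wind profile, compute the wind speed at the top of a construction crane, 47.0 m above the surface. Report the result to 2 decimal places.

20.30 m/s

Log law: V(z) ∝ ln(z/z₀), so V₂/V₁ = ln(z₂/z₀) / ln(z₁/z₀).
ln(47.0/0.0512) = 6.8222, ln(15.0/0.0512) = 5.6801
V₂ = 16.9 × 6.8222/5.6801 = 16.9 × 1.2011 = 20.2981 m/s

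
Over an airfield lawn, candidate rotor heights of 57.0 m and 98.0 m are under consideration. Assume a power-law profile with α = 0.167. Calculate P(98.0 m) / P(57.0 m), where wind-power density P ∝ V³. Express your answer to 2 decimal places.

Speed ratio: V_B/V_A = (z_B/z_A)^α = (98.0/57.0)^0.167 = (1.7193)^0.167 = 1.09472
Power-density ratio: P_B/P_A = (V_B/V_A)³ = (1.09472)³ = 1.31193

1.31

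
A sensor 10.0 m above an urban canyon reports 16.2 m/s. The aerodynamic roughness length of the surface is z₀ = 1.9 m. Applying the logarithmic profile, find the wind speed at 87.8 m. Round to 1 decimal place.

37.4 m/s

Log law: V(z) ∝ ln(z/z₀), so V₂/V₁ = ln(z₂/z₀) / ln(z₁/z₀).
ln(87.8/1.9) = 3.8332, ln(10.0/1.9) = 1.6607
V₂ = 16.2 × 3.8332/1.6607 = 16.2 × 2.3081 = 37.3919 m/s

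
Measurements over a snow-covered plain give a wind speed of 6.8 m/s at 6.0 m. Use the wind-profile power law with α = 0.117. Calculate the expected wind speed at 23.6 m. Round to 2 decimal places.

Power-law profile: V₂ = V₁ · (z₂/z₁)^α
V₂ = 6.8 × (23.6/6.0)^0.117 = 6.8 × (3.9333)^0.117
    = 6.8 × 1.1738 = 7.9817 m/s

7.98 m/s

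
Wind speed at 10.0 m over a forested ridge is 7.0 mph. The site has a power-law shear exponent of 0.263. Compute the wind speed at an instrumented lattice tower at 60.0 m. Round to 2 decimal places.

11.21 mph

Power-law profile: V₂ = V₁ · (z₂/z₁)^α
V₂ = 7.0 × (60.0/10.0)^0.263 = 7.0 × (6.0000)^0.263
    = 7.0 × 1.6020 = 11.2138 mph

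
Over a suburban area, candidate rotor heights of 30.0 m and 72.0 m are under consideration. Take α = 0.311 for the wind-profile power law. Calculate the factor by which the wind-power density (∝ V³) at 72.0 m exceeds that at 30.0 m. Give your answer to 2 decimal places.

Speed ratio: V_B/V_A = (z_B/z_A)^α = (72.0/30.0)^0.311 = (2.4000)^0.311 = 1.31294
Power-density ratio: P_B/P_A = (V_B/V_A)³ = (1.31294)³ = 2.26327

2.26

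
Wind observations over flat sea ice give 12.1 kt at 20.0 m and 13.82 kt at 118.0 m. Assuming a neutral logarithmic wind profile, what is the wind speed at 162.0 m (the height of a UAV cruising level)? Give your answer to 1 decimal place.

14.1 kt

Log law: V ∝ ln(z/z₀). From the pair, with r = V₁/V₂ = 0.87554,
ln z₀ = (ln z₁ − r·ln z₂)/(1 − r) = (2.9957 − 0.87554×4.7707)/0.12446 = -9.4909 → z₀ = 0.00007554 m
V₃ = V₁ · ln(z₃/z₀)/ln(z₁/z₀) = 12.1 × 14.5784/12.4866 = 14.1271 kt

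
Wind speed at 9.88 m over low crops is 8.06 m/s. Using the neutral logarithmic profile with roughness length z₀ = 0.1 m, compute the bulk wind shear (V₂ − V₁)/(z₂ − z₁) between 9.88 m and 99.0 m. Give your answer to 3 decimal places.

0.045 m/s/m

Log law: V₂ = V₁ · ln(z₂/z₀)/ln(z₁/z₀) = 8.06 × 6.8977/4.5931 = 12.1041 m/s
ΔV/Δz = (12.1041 − 8.06)/(99.0 − 9.88) = 4.0441/89.1200 = 0.04538 m/s/m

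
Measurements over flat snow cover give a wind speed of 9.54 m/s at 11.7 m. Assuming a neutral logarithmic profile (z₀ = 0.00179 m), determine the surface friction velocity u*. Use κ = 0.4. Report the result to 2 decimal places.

u* ≈ 0.43 m/s

Log law: V(z) = (u*/κ) · ln(z/z₀) ⇒ u* = κ · V / ln(z/z₀)
u* = 0.4 × 9.54 / ln(11.7/0.00179) = 0.4 × 9.54 / 8.7851
   = 3.8160 / 8.7851 = 0.4344 m/s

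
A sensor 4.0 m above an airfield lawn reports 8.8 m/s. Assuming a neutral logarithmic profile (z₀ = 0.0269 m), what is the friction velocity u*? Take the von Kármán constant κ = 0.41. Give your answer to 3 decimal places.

Log law: V(z) = (u*/κ) · ln(z/z₀) ⇒ u* = κ · V / ln(z/z₀)
u* = 0.41 × 8.8 / ln(4.0/0.0269) = 0.41 × 8.8 / 5.0019
   = 3.6080 / 5.0019 = 0.7213 m/s

u* ≈ 0.721 m/s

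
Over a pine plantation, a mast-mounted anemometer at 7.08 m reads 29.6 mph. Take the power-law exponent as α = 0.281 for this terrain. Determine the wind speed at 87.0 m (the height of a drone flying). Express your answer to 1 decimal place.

Power-law profile: V₂ = V₁ · (z₂/z₁)^α
V₂ = 29.6 × (87.0/7.08)^0.281 = 29.6 × (12.2881)^0.281
    = 29.6 × 2.0237 = 59.9014 mph

59.9 mph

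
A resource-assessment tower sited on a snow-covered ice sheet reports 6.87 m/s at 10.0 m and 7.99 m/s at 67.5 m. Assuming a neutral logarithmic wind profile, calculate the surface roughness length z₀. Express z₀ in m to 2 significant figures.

Log law: V(z) ∝ ln(z/z₀). With r = V₁/V₂ = 6.87/7.99 = 0.85982,
r · ln(z₂/z₀) = ln(z₁/z₀) ⇒ ln z₀ = (ln z₁ − r·ln z₂)/(1 − r)
ln z₀ = (2.30259 − 0.85982×4.21213) / 0.14018 = -9.4104
z₀ = exp(-9.4104) = 0.00008187 m

z₀ ≈ 0.000082 m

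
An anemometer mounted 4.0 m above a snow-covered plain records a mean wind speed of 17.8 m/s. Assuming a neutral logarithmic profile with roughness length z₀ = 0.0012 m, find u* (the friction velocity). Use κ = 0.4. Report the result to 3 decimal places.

u* ≈ 0.878 m/s

Log law: V(z) = (u*/κ) · ln(z/z₀) ⇒ u* = κ · V / ln(z/z₀)
u* = 0.4 × 17.8 / ln(4.0/0.0012) = 0.4 × 17.8 / 8.1117
   = 7.1200 / 8.1117 = 0.8777 m/s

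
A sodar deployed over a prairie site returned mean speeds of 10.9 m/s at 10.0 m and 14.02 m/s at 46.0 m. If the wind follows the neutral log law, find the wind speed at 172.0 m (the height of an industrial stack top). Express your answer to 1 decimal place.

16.7 m/s

Log law: V ∝ ln(z/z₀). From the pair, with r = V₁/V₂ = 0.77746,
ln z₀ = (ln z₁ − r·ln z₂)/(1 − r) = (2.3026 − 0.77746×3.8286)/0.22254 = -3.0288 → z₀ = 0.04837 m
V₃ = V₁ · ln(z₃/z₀)/ln(z₁/z₀) = 10.9 × 8.1763/5.3314 = 16.7164 m/s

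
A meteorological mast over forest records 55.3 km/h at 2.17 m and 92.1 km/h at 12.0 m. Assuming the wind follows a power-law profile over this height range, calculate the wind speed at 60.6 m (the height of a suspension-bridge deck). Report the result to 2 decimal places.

First find α: α = ln(V₂/V₁)/ln(z₂/z₁) = ln(92.1/55.3)/ln(12.0/2.17) = 0.51010/1.71018 = 0.2983
Extrapolate from 12.0 m to 60.6 m: V₃ = 92.1 × (60.6/12.0)^0.2983 = 92.1 × 1.6210 = 149.2908 km/h

149.29 km/h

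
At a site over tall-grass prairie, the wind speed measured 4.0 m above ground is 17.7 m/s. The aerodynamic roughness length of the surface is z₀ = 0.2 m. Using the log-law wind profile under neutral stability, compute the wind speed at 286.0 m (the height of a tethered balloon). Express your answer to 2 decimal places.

42.93 m/s

Log law: V(z) ∝ ln(z/z₀), so V₂/V₁ = ln(z₂/z₀) / ln(z₁/z₀).
ln(286.0/0.2) = 7.2654, ln(4.0/0.2) = 2.9957
V₂ = 17.7 × 7.2654/2.9957 = 17.7 × 2.4253 = 42.9271 m/s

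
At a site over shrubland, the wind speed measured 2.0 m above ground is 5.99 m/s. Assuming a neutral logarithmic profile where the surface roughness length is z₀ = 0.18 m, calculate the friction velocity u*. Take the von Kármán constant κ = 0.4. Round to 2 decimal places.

Log law: V(z) = (u*/κ) · ln(z/z₀) ⇒ u* = κ · V / ln(z/z₀)
u* = 0.4 × 5.99 / ln(2.0/0.18) = 0.4 × 5.99 / 2.4079
   = 2.3960 / 2.4079 = 0.9950 m/s

u* ≈ 1.00 m/s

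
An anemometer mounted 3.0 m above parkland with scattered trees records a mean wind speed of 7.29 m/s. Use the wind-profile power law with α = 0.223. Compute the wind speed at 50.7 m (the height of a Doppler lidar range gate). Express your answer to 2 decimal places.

Power-law profile: V₂ = V₁ · (z₂/z₁)^α
V₂ = 7.29 × (50.7/3.0)^0.223 = 7.29 × (16.9000)^0.223
    = 7.29 × 1.8785 = 13.6945 m/s

13.69 m/s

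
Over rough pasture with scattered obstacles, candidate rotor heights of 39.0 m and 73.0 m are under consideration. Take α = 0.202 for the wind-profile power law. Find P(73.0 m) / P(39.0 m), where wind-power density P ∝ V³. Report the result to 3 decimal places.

Speed ratio: V_B/V_A = (z_B/z_A)^α = (73.0/39.0)^0.202 = (1.8718)^0.202 = 1.13500
Power-density ratio: P_B/P_A = (V_B/V_A)³ = (1.13500)³ = 1.46214

1.462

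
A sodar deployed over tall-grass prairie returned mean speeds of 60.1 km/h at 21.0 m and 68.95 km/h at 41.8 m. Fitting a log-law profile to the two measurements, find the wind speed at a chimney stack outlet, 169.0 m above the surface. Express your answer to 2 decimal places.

Log law: V ∝ ln(z/z₀). From the pair, with r = V₁/V₂ = 0.87165,
ln z₀ = (ln z₁ − r·ln z₂)/(1 − r) = (3.0445 − 0.87165×3.7329)/0.12835 = -1.6302 → z₀ = 0.1959 m
V₃ = V₁ · ln(z₃/z₀)/ln(z₁/z₀) = 60.1 × 6.7601/4.6747 = 86.9104 km/h

86.91 km/h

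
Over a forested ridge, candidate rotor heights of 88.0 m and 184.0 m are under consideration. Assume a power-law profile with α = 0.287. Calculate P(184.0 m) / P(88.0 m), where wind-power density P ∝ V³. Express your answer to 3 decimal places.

Speed ratio: V_B/V_A = (z_B/z_A)^α = (184.0/88.0)^0.287 = (2.0909)^0.287 = 1.23577
Power-density ratio: P_B/P_A = (V_B/V_A)³ = (1.23577)³ = 1.88716

1.887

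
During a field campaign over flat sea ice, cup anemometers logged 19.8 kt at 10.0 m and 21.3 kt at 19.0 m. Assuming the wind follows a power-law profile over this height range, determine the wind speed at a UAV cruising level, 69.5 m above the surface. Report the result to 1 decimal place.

First find α: α = ln(V₂/V₁)/ln(z₂/z₁) = ln(21.3/19.8)/ln(19.0/10.0) = 0.07303/0.64185 = 0.1138
Extrapolate from 19.0 m to 69.5 m: V₃ = 21.3 × (69.5/19.0)^0.1138 = 21.3 × 1.1590 = 24.6865 kt

24.7 kt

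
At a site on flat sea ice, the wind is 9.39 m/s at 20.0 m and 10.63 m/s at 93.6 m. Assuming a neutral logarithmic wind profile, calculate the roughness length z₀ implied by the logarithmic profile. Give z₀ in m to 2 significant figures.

z₀ ≈ 0.00017 m

Log law: V(z) ∝ ln(z/z₀). With r = V₁/V₂ = 9.39/10.63 = 0.88335,
r · ln(z₂/z₀) = ln(z₁/z₀) ⇒ ln z₀ = (ln z₁ − r·ln z₂)/(1 − r)
ln z₀ = (2.99573 − 0.88335×4.53903) / 0.11665 = -8.6910
z₀ = exp(-8.6910) = 0.0001681 m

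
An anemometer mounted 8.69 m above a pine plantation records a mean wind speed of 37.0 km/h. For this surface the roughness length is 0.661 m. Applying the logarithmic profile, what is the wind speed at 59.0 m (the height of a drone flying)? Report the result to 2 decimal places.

Log law: V(z) ∝ ln(z/z₀), so V₂/V₁ = ln(z₂/z₀) / ln(z₁/z₀).
ln(59.0/0.661) = 4.4915, ln(8.69/0.661) = 2.5762
V₂ = 37.0 × 4.4915/2.5762 = 37.0 × 1.7435 = 64.5092 km/h

64.51 km/h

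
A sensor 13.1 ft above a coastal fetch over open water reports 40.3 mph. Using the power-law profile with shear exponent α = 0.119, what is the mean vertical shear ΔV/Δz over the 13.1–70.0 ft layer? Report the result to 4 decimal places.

0.1563 mph/ft

Power law: V₂ = V₁ · (z₂/z₁)^α = 40.3 × (5.3435)^0.119 = 49.1945 mph
ΔV/Δz = (49.1945 − 40.3)/(70.0 − 13.1) = 8.8945/56.9000 = 0.15632 mph/ft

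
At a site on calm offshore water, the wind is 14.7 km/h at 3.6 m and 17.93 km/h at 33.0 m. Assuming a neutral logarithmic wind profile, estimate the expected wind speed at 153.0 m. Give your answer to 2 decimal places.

Log law: V ∝ ln(z/z₀). From the pair, with r = V₁/V₂ = 0.81985,
ln z₀ = (ln z₁ − r·ln z₂)/(1 − r) = (1.2809 − 0.81985×3.4965)/0.18015 = -8.8023 → z₀ = 0.0001504 m
V₃ = V₁ · ln(z₃/z₀)/ln(z₁/z₀) = 14.7 × 13.8328/10.0833 = 20.1663 km/h

20.17 km/h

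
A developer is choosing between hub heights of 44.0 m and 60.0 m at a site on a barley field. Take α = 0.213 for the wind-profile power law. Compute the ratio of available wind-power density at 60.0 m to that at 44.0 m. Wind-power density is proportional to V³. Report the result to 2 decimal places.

1.22

Speed ratio: V_B/V_A = (z_B/z_A)^α = (60.0/44.0)^0.213 = (1.3636)^0.213 = 1.06829
Power-density ratio: P_B/P_A = (V_B/V_A)³ = (1.06829)³ = 1.21919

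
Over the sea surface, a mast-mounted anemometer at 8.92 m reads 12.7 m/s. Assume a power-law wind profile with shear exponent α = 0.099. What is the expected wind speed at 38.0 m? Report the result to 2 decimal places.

Power-law profile: V₂ = V₁ · (z₂/z₁)^α
V₂ = 12.7 × (38.0/8.92)^0.099 = 12.7 × (4.2601)^0.099
    = 12.7 × 1.1543 = 14.6594 m/s

14.66 m/s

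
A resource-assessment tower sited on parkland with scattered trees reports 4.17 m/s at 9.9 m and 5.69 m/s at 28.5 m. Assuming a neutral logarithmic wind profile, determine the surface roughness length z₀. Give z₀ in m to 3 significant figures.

Log law: V(z) ∝ ln(z/z₀). With r = V₁/V₂ = 4.17/5.69 = 0.73286,
r · ln(z₂/z₀) = ln(z₁/z₀) ⇒ ln z₀ = (ln z₁ − r·ln z₂)/(1 − r)
ln z₀ = (2.29253 − 0.73286×3.34990) / 0.26714 = -0.6083
z₀ = exp(-0.6083) = 0.5443 m

z₀ ≈ 0.544 m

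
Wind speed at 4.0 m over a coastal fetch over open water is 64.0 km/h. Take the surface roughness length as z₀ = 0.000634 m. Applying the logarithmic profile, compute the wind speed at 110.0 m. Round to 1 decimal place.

Log law: V(z) ∝ ln(z/z₀), so V₂/V₁ = ln(z₂/z₀) / ln(z₁/z₀).
ln(110.0/0.000634) = 12.0639, ln(4.0/0.000634) = 8.7498
V₂ = 64.0 × 12.0639/8.7498 = 64.0 × 1.3788 = 88.2416 km/h

88.2 km/h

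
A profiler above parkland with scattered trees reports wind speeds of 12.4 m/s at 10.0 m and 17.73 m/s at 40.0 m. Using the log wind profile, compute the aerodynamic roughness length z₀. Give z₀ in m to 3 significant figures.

Log law: V(z) ∝ ln(z/z₀). With r = V₁/V₂ = 12.4/17.73 = 0.69938,
r · ln(z₂/z₀) = ln(z₁/z₀) ⇒ ln z₀ = (ln z₁ − r·ln z₂)/(1 − r)
ln z₀ = (2.30259 − 0.69938×3.68888) / 0.30062 = -0.9226
z₀ = exp(-0.9226) = 0.3975 m

z₀ ≈ 0.397 m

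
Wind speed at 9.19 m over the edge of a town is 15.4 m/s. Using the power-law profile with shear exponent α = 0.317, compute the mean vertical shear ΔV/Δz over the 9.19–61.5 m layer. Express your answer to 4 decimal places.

0.2434 m/s/m

Power law: V₂ = V₁ · (z₂/z₁)^α = 15.4 × (6.6921)^0.317 = 28.1335 m/s
ΔV/Δz = (28.1335 − 15.4)/(61.5 − 9.19) = 12.7335/52.3100 = 0.24342 m/s/m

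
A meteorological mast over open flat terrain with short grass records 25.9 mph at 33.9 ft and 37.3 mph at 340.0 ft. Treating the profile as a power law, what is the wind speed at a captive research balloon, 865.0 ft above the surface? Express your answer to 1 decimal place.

43.2 mph

First find α: α = ln(V₂/V₁)/ln(z₂/z₁) = ln(37.3/25.9)/ln(340.0/33.9) = 0.36475/2.30553 = 0.1582
Extrapolate from 340.0 ft to 865.0 ft: V₃ = 37.3 × (865.0/340.0)^0.1582 = 37.3 × 1.1592 = 43.2382 mph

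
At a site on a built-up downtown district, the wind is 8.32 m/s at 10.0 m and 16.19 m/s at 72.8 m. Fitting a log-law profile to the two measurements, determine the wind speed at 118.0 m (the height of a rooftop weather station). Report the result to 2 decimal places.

Log law: V ∝ ln(z/z₀). From the pair, with r = V₁/V₂ = 0.51390,
ln z₀ = (ln z₁ − r·ln z₂)/(1 − r) = (2.3026 − 0.51390×4.2877)/0.48610 = 0.2039 → z₀ = 1.226 m
V₃ = V₁ · ln(z₃/z₀)/ln(z₁/z₀) = 8.32 × 4.5667/2.0986 = 18.1047 m/s

18.10 m/s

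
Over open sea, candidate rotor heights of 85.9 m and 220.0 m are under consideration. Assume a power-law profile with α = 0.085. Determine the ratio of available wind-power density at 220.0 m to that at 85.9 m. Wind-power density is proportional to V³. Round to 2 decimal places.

Speed ratio: V_B/V_A = (z_B/z_A)^α = (220.0/85.9)^0.085 = (2.5611)^0.085 = 1.08322
Power-density ratio: P_B/P_A = (V_B/V_A)³ = (1.08322)³ = 1.27101

1.27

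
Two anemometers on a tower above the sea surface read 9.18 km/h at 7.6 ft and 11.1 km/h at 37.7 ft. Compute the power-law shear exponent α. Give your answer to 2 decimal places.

α ≈ 0.12

Power law: V₂/V₁ = (z₂/z₁)^α ⇒ α = ln(V₂/V₁) / ln(z₂/z₁)
α = ln(11.1/9.18) / ln(37.7/7.6) = ln(1.2092) / ln(4.9605)
  = 0.18992 / 1.60151 = 0.11859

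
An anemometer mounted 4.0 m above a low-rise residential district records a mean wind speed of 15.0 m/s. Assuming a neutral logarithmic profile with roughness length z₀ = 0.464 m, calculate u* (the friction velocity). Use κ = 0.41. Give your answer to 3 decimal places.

u* ≈ 2.855 m/s

Log law: V(z) = (u*/κ) · ln(z/z₀) ⇒ u* = κ · V / ln(z/z₀)
u* = 0.41 × 15.0 / ln(4.0/0.464) = 0.41 × 15.0 / 2.1542
   = 6.1500 / 2.1542 = 2.8549 m/s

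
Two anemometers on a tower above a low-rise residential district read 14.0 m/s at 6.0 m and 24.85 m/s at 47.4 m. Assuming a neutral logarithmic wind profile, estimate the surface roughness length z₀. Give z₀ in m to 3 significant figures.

z₀ ≈ 0.417 m

Log law: V(z) ∝ ln(z/z₀). With r = V₁/V₂ = 14.0/24.85 = 0.56338,
r · ln(z₂/z₀) = ln(z₁/z₀) ⇒ ln z₀ = (ln z₁ − r·ln z₂)/(1 − r)
ln z₀ = (1.79176 − 0.56338×3.85862) / 0.43662 = -0.8752
z₀ = exp(-0.8752) = 0.4168 m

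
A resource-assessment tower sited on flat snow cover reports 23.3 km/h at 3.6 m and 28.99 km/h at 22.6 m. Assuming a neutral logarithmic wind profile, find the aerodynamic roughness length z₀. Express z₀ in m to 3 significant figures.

Log law: V(z) ∝ ln(z/z₀). With r = V₁/V₂ = 23.3/28.99 = 0.80373,
r · ln(z₂/z₀) = ln(z₁/z₀) ⇒ ln z₀ = (ln z₁ − r·ln z₂)/(1 − r)
ln z₀ = (1.28093 − 0.80373×3.11795) / 0.19627 = -6.2415
z₀ = exp(-6.2415) = 0.001947 m

z₀ ≈ 0.00195 m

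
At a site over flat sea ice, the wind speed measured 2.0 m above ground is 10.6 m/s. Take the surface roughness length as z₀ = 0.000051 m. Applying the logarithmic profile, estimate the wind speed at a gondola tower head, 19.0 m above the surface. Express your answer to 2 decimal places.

Log law: V(z) ∝ ln(z/z₀), so V₂/V₁ = ln(z₂/z₀) / ln(z₁/z₀).
ln(19.0/0.000051) = 12.8281, ln(2.0/0.000051) = 10.5768
V₂ = 10.6 × 12.8281/10.5768 = 10.6 × 1.2129 = 12.8562 m/s

12.86 m/s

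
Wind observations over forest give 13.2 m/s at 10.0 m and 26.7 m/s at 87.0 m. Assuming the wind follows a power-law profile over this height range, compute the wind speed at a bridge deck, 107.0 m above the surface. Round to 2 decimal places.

28.56 m/s

First find α: α = ln(V₂/V₁)/ln(z₂/z₁) = ln(26.7/13.2)/ln(87.0/10.0) = 0.70445/2.16332 = 0.3256
Extrapolate from 87.0 m to 107.0 m: V₃ = 26.7 × (107.0/87.0)^0.3256 = 26.7 × 1.0697 = 28.5610 m/s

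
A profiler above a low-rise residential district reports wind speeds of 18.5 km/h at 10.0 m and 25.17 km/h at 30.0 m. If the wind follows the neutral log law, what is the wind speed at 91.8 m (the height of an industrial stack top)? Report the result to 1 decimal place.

Log law: V ∝ ln(z/z₀). From the pair, with r = V₁/V₂ = 0.73500,
ln z₀ = (ln z₁ − r·ln z₂)/(1 − r) = (2.3026 − 0.73500×3.4012)/0.26500 = -0.7445 → z₀ = 0.4750 m
V₃ = V₁ · ln(z₃/z₀)/ln(z₁/z₀) = 18.5 × 5.2642/3.0471 = 31.9602 km/h

32.0 km/h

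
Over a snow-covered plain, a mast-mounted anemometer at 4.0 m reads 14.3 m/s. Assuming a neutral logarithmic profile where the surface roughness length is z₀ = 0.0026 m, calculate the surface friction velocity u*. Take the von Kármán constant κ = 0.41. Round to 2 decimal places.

Log law: V(z) = (u*/κ) · ln(z/z₀) ⇒ u* = κ · V / ln(z/z₀)
u* = 0.41 × 14.3 / ln(4.0/0.0026) = 0.41 × 14.3 / 7.3385
   = 5.8630 / 7.3385 = 0.7989 m/s

u* ≈ 0.80 m/s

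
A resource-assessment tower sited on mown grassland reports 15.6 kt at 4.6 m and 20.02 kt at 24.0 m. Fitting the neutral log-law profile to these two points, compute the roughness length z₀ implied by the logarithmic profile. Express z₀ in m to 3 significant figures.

Log law: V(z) ∝ ln(z/z₀). With r = V₁/V₂ = 15.6/20.02 = 0.77922,
r · ln(z₂/z₀) = ln(z₁/z₀) ⇒ ln z₀ = (ln z₁ − r·ln z₂)/(1 − r)
ln z₀ = (1.52606 − 0.77922×3.17805) / 0.22078 = -4.3045
z₀ = exp(-4.3045) = 0.01351 m

z₀ ≈ 0.0135 m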